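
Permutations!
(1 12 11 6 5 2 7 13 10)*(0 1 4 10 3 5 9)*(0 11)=(0 1 12)(2 7 13 3 5)(4 10)(6 9 11)=[1, 12, 7, 5, 10, 2, 9, 13, 8, 11, 4, 6, 0, 3]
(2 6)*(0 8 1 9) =(0 8 1 9)(2 6) =[8, 9, 6, 3, 4, 5, 2, 7, 1, 0]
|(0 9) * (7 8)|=|(0 9)(7 8)|=2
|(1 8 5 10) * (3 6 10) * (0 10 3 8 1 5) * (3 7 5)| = |(0 10 3 6 7 5 8)| = 7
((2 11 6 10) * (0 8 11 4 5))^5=(0 2 11 5 10 8 4 6)=[2, 1, 11, 3, 6, 10, 0, 7, 4, 9, 8, 5]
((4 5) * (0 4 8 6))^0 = (8) = [0, 1, 2, 3, 4, 5, 6, 7, 8]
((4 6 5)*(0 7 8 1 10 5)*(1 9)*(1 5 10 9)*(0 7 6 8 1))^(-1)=(10)(0 8 4 5 9 1 7 6)=[8, 7, 2, 3, 5, 9, 0, 6, 4, 1, 10]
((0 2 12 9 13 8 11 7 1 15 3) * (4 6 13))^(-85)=(0 13 3 6 15 4 1 9 7 12 11 2 8)=[13, 9, 8, 6, 1, 5, 15, 12, 0, 7, 10, 2, 11, 3, 14, 4]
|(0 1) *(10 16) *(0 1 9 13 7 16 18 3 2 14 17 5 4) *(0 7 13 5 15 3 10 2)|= |(0 9 5 4 7 16 2 14 17 15 3)(10 18)|= 22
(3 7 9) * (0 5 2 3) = [5, 1, 3, 7, 4, 2, 6, 9, 8, 0] = (0 5 2 3 7 9)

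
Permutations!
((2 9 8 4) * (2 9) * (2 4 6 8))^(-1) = (2 9 4)(6 8) = [0, 1, 9, 3, 2, 5, 8, 7, 6, 4]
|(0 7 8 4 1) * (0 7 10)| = 4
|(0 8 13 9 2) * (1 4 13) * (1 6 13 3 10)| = |(0 8 6 13 9 2)(1 4 3 10)| = 12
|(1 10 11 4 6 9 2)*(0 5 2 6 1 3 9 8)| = 28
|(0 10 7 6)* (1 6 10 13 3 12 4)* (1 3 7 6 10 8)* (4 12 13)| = |(0 4 3 13 7 8 1 10 6)| = 9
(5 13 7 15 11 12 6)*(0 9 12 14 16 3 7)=(0 9 12 6 5 13)(3 7 15 11 14 16)=[9, 1, 2, 7, 4, 13, 5, 15, 8, 12, 10, 14, 6, 0, 16, 11, 3]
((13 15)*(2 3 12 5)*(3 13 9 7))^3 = (2 9 12 13 7 5 15 3) = [0, 1, 9, 2, 4, 15, 6, 5, 8, 12, 10, 11, 13, 7, 14, 3]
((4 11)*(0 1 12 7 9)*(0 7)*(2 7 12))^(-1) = (0 12 9 7 2 1)(4 11) = [12, 0, 1, 3, 11, 5, 6, 2, 8, 7, 10, 4, 9]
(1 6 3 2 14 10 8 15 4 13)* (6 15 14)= (1 15 4 13)(2 6 3)(8 14 10)= [0, 15, 6, 2, 13, 5, 3, 7, 14, 9, 8, 11, 12, 1, 10, 4]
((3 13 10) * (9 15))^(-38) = (15)(3 13 10) = [0, 1, 2, 13, 4, 5, 6, 7, 8, 9, 3, 11, 12, 10, 14, 15]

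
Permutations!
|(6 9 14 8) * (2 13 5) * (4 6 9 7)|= |(2 13 5)(4 6 7)(8 9 14)|= 3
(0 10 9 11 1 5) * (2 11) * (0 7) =(0 10 9 2 11 1 5 7) =[10, 5, 11, 3, 4, 7, 6, 0, 8, 2, 9, 1]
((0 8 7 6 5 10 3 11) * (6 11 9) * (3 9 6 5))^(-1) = [11, 1, 2, 6, 4, 9, 3, 8, 0, 10, 5, 7] = (0 11 7 8)(3 6)(5 9 10)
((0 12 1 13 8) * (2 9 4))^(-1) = (0 8 13 1 12)(2 4 9) = [8, 12, 4, 3, 9, 5, 6, 7, 13, 2, 10, 11, 0, 1]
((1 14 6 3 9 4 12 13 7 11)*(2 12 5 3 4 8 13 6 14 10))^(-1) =[0, 11, 10, 5, 6, 4, 12, 13, 9, 3, 1, 7, 2, 8, 14] =(14)(1 11 7 13 8 9 3 5 4 6 12 2 10)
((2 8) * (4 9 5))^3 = (9)(2 8) = [0, 1, 8, 3, 4, 5, 6, 7, 2, 9]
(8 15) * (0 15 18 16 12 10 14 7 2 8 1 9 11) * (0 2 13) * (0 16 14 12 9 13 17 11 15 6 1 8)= (0 6 1 13 16 9 15 8 18 14 7 17 11 2)(10 12)= [6, 13, 0, 3, 4, 5, 1, 17, 18, 15, 12, 2, 10, 16, 7, 8, 9, 11, 14]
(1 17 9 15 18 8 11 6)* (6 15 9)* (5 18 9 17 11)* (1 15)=[0, 11, 2, 3, 4, 18, 15, 7, 5, 17, 10, 1, 12, 13, 14, 9, 16, 6, 8]=(1 11)(5 18 8)(6 15 9 17)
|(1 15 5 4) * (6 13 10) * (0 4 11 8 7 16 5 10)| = 35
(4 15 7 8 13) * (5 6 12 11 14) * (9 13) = (4 15 7 8 9 13)(5 6 12 11 14) = [0, 1, 2, 3, 15, 6, 12, 8, 9, 13, 10, 14, 11, 4, 5, 7]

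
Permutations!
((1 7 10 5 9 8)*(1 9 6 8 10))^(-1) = (1 7)(5 10 9 8 6) = [0, 7, 2, 3, 4, 10, 5, 1, 6, 8, 9]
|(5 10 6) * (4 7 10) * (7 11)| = 6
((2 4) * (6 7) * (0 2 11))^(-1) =[11, 1, 0, 3, 2, 5, 7, 6, 8, 9, 10, 4] =(0 11 4 2)(6 7)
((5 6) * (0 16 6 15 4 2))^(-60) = (0 5 2 6 4 16 15) = [5, 1, 6, 3, 16, 2, 4, 7, 8, 9, 10, 11, 12, 13, 14, 0, 15]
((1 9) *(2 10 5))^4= [0, 1, 10, 3, 4, 2, 6, 7, 8, 9, 5]= (2 10 5)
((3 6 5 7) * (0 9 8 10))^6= (0 8)(3 5)(6 7)(9 10)= [8, 1, 2, 5, 4, 3, 7, 6, 0, 10, 9]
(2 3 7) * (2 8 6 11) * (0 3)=[3, 1, 0, 7, 4, 5, 11, 8, 6, 9, 10, 2]=(0 3 7 8 6 11 2)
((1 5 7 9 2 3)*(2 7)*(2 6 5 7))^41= (1 7 9 2 3)(5 6)= [0, 7, 3, 1, 4, 6, 5, 9, 8, 2]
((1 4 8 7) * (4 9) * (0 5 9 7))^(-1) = (0 8 4 9 5)(1 7) = [8, 7, 2, 3, 9, 0, 6, 1, 4, 5]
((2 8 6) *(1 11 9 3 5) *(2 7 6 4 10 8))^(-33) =(1 9 5 11 3)(6 7) =[0, 9, 2, 1, 4, 11, 7, 6, 8, 5, 10, 3]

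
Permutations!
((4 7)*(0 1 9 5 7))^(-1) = (0 4 7 5 9 1) = [4, 0, 2, 3, 7, 9, 6, 5, 8, 1]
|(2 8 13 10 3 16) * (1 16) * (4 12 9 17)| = |(1 16 2 8 13 10 3)(4 12 9 17)| = 28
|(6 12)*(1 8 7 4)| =|(1 8 7 4)(6 12)| =4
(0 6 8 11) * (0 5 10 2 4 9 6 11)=(0 11 5 10 2 4 9 6 8)=[11, 1, 4, 3, 9, 10, 8, 7, 0, 6, 2, 5]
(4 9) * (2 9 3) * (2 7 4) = (2 9)(3 7 4) = [0, 1, 9, 7, 3, 5, 6, 4, 8, 2]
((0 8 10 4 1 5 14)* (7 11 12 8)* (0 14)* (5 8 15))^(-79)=[5, 8, 2, 3, 1, 15, 6, 0, 10, 9, 4, 7, 11, 13, 14, 12]=(0 5 15 12 11 7)(1 8 10 4)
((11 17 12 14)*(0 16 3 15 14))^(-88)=(17)=[0, 1, 2, 3, 4, 5, 6, 7, 8, 9, 10, 11, 12, 13, 14, 15, 16, 17]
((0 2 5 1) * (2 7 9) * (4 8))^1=[7, 0, 5, 3, 8, 1, 6, 9, 4, 2]=(0 7 9 2 5 1)(4 8)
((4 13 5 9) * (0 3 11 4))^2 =(0 11 13 9 3 4 5) =[11, 1, 2, 4, 5, 0, 6, 7, 8, 3, 10, 13, 12, 9]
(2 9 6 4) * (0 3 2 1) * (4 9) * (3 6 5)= (0 6 9 5 3 2 4 1)= [6, 0, 4, 2, 1, 3, 9, 7, 8, 5]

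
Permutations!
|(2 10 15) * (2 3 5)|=5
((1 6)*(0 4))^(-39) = (0 4)(1 6) = [4, 6, 2, 3, 0, 5, 1]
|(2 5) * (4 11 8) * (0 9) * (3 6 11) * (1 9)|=|(0 1 9)(2 5)(3 6 11 8 4)|=30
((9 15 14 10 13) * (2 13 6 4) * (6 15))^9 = (15)(2 4 6 9 13) = [0, 1, 4, 3, 6, 5, 9, 7, 8, 13, 10, 11, 12, 2, 14, 15]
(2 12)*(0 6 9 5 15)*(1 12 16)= (0 6 9 5 15)(1 12 2 16)= [6, 12, 16, 3, 4, 15, 9, 7, 8, 5, 10, 11, 2, 13, 14, 0, 1]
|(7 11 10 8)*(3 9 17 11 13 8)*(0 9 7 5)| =10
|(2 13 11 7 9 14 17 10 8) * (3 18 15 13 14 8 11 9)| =12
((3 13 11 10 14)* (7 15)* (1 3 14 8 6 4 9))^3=(1 11 6)(3 10 4)(7 15)(8 9 13)=[0, 11, 2, 10, 3, 5, 1, 15, 9, 13, 4, 6, 12, 8, 14, 7]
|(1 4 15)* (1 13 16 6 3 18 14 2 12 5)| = 12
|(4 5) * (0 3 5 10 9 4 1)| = 12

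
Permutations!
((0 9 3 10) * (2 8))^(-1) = (0 10 3 9)(2 8) = [10, 1, 8, 9, 4, 5, 6, 7, 2, 0, 3]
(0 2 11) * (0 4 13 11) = (0 2)(4 13 11) = [2, 1, 0, 3, 13, 5, 6, 7, 8, 9, 10, 4, 12, 11]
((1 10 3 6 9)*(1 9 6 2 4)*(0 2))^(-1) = (0 3 10 1 4 2) = [3, 4, 0, 10, 2, 5, 6, 7, 8, 9, 1]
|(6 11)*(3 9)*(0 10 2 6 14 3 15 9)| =14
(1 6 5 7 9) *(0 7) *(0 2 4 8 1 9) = (9)(0 7)(1 6 5 2 4 8) = [7, 6, 4, 3, 8, 2, 5, 0, 1, 9]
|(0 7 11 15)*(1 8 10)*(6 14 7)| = 6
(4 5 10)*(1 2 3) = [0, 2, 3, 1, 5, 10, 6, 7, 8, 9, 4] = (1 2 3)(4 5 10)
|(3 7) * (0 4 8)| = 6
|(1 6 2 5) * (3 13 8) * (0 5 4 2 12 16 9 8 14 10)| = 12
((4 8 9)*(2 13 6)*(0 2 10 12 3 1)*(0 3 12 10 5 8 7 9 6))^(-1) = (0 13 2)(1 3)(4 9 7)(5 6 8) = [13, 3, 0, 1, 9, 6, 8, 4, 5, 7, 10, 11, 12, 2]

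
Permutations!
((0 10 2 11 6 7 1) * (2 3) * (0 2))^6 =(1 2 11 6 7) =[0, 2, 11, 3, 4, 5, 7, 1, 8, 9, 10, 6]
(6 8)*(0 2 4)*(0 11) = (0 2 4 11)(6 8) = [2, 1, 4, 3, 11, 5, 8, 7, 6, 9, 10, 0]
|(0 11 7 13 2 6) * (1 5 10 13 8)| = 10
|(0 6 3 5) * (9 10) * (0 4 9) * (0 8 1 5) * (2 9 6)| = 10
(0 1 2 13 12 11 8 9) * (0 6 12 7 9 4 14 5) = (0 1 2 13 7 9 6 12 11 8 4 14 5) = [1, 2, 13, 3, 14, 0, 12, 9, 4, 6, 10, 8, 11, 7, 5]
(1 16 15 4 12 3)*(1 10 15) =[0, 16, 2, 10, 12, 5, 6, 7, 8, 9, 15, 11, 3, 13, 14, 4, 1] =(1 16)(3 10 15 4 12)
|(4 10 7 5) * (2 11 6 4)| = 7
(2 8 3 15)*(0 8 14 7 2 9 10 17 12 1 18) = [8, 18, 14, 15, 4, 5, 6, 2, 3, 10, 17, 11, 1, 13, 7, 9, 16, 12, 0] = (0 8 3 15 9 10 17 12 1 18)(2 14 7)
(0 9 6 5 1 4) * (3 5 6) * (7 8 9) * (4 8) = (0 7 4)(1 8 9 3 5) = [7, 8, 2, 5, 0, 1, 6, 4, 9, 3]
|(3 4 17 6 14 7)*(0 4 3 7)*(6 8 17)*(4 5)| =|(0 5 4 6 14)(8 17)| =10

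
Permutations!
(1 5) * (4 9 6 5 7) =[0, 7, 2, 3, 9, 1, 5, 4, 8, 6] =(1 7 4 9 6 5)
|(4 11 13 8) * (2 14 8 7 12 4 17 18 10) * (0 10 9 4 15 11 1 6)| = 55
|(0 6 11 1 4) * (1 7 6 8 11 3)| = 8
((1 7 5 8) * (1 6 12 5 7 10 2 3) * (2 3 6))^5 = (12)(1 3 10) = [0, 3, 2, 10, 4, 5, 6, 7, 8, 9, 1, 11, 12]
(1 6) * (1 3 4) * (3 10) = (1 6 10 3 4) = [0, 6, 2, 4, 1, 5, 10, 7, 8, 9, 3]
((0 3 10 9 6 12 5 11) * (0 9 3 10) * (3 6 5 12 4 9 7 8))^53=(12)(0 4 11 3 6 5 8 10 9 7)=[4, 1, 2, 6, 11, 8, 5, 0, 10, 7, 9, 3, 12]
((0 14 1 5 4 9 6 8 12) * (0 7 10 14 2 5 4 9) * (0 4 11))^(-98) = [1, 10, 11, 3, 4, 0, 5, 8, 9, 2, 12, 14, 6, 13, 7] = (0 1 10 12 6 5)(2 11 14 7 8 9)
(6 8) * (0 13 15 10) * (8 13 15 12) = (0 15 10)(6 13 12 8) = [15, 1, 2, 3, 4, 5, 13, 7, 6, 9, 0, 11, 8, 12, 14, 10]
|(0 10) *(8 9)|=2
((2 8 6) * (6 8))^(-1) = (8)(2 6) = [0, 1, 6, 3, 4, 5, 2, 7, 8]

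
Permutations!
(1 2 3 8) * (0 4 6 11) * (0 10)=(0 4 6 11 10)(1 2 3 8)=[4, 2, 3, 8, 6, 5, 11, 7, 1, 9, 0, 10]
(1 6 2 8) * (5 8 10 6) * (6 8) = (1 5 6 2 10 8) = [0, 5, 10, 3, 4, 6, 2, 7, 1, 9, 8]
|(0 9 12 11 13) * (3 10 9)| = |(0 3 10 9 12 11 13)| = 7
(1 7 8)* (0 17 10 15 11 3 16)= (0 17 10 15 11 3 16)(1 7 8)= [17, 7, 2, 16, 4, 5, 6, 8, 1, 9, 15, 3, 12, 13, 14, 11, 0, 10]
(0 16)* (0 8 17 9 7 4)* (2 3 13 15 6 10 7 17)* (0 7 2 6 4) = (0 16 8 6 10 2 3 13 15 4 7)(9 17) = [16, 1, 3, 13, 7, 5, 10, 0, 6, 17, 2, 11, 12, 15, 14, 4, 8, 9]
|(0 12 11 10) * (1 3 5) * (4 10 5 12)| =|(0 4 10)(1 3 12 11 5)| =15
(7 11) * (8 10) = [0, 1, 2, 3, 4, 5, 6, 11, 10, 9, 8, 7] = (7 11)(8 10)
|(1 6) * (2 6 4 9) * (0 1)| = 6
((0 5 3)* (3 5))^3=(5)(0 3)=[3, 1, 2, 0, 4, 5]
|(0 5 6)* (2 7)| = |(0 5 6)(2 7)| = 6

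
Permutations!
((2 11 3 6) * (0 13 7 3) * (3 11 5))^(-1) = (0 11 7 13)(2 6 3 5) = [11, 1, 6, 5, 4, 2, 3, 13, 8, 9, 10, 7, 12, 0]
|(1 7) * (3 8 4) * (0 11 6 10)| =|(0 11 6 10)(1 7)(3 8 4)| =12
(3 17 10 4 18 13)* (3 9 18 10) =[0, 1, 2, 17, 10, 5, 6, 7, 8, 18, 4, 11, 12, 9, 14, 15, 16, 3, 13] =(3 17)(4 10)(9 18 13)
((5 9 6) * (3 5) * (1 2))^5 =[0, 2, 1, 5, 4, 9, 3, 7, 8, 6] =(1 2)(3 5 9 6)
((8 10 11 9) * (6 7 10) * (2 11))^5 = (2 7 8 11 10 6 9) = [0, 1, 7, 3, 4, 5, 9, 8, 11, 2, 6, 10]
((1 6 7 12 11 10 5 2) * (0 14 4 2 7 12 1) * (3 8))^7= (0 2 4 14)(3 8)= [2, 1, 4, 8, 14, 5, 6, 7, 3, 9, 10, 11, 12, 13, 0]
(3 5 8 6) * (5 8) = [0, 1, 2, 8, 4, 5, 3, 7, 6] = (3 8 6)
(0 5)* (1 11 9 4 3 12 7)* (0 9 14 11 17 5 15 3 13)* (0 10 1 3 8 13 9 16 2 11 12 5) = (0 15 8 13 10 1 17)(2 11 14 12 7 3 5 16)(4 9) = [15, 17, 11, 5, 9, 16, 6, 3, 13, 4, 1, 14, 7, 10, 12, 8, 2, 0]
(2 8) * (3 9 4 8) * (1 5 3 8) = [0, 5, 8, 9, 1, 3, 6, 7, 2, 4] = (1 5 3 9 4)(2 8)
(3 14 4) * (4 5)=(3 14 5 4)=[0, 1, 2, 14, 3, 4, 6, 7, 8, 9, 10, 11, 12, 13, 5]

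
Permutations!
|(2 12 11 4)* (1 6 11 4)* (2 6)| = 6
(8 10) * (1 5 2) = (1 5 2)(8 10) = [0, 5, 1, 3, 4, 2, 6, 7, 10, 9, 8]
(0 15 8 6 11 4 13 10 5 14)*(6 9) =(0 15 8 9 6 11 4 13 10 5 14) =[15, 1, 2, 3, 13, 14, 11, 7, 9, 6, 5, 4, 12, 10, 0, 8]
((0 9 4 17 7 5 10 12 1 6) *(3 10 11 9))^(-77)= (0 3 10 12 1 6)(4 17 7 5 11 9)= [3, 6, 2, 10, 17, 11, 0, 5, 8, 4, 12, 9, 1, 13, 14, 15, 16, 7]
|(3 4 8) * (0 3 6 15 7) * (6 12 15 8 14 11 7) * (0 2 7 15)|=|(0 3 4 14 11 15 6 8 12)(2 7)|=18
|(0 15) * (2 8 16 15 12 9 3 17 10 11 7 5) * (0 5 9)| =30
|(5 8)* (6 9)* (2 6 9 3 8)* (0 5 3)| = 4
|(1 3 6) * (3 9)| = |(1 9 3 6)| = 4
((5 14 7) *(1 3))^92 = (5 7 14) = [0, 1, 2, 3, 4, 7, 6, 14, 8, 9, 10, 11, 12, 13, 5]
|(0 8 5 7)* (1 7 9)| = |(0 8 5 9 1 7)| = 6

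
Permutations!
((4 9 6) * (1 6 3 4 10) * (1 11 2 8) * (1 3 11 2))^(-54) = (11) = [0, 1, 2, 3, 4, 5, 6, 7, 8, 9, 10, 11]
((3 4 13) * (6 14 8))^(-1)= (3 13 4)(6 8 14)= [0, 1, 2, 13, 3, 5, 8, 7, 14, 9, 10, 11, 12, 4, 6]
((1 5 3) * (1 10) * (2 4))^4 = (10) = [0, 1, 2, 3, 4, 5, 6, 7, 8, 9, 10]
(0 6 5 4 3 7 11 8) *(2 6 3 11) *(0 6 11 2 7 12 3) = (2 11 8 6 5 4)(3 12) = [0, 1, 11, 12, 2, 4, 5, 7, 6, 9, 10, 8, 3]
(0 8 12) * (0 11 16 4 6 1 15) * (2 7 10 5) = (0 8 12 11 16 4 6 1 15)(2 7 10 5) = [8, 15, 7, 3, 6, 2, 1, 10, 12, 9, 5, 16, 11, 13, 14, 0, 4]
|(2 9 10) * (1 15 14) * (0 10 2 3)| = |(0 10 3)(1 15 14)(2 9)| = 6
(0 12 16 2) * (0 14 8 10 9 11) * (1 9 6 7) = (0 12 16 2 14 8 10 6 7 1 9 11) = [12, 9, 14, 3, 4, 5, 7, 1, 10, 11, 6, 0, 16, 13, 8, 15, 2]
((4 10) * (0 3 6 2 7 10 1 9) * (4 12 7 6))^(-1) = (0 9 1 4 3)(2 6)(7 12 10) = [9, 4, 6, 0, 3, 5, 2, 12, 8, 1, 7, 11, 10]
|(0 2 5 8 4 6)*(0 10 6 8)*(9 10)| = 6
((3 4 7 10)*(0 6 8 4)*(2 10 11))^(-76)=(0 11 6 2 8 10 4 3 7)=[11, 1, 8, 7, 3, 5, 2, 0, 10, 9, 4, 6]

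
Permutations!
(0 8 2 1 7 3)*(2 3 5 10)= [8, 7, 1, 0, 4, 10, 6, 5, 3, 9, 2]= (0 8 3)(1 7 5 10 2)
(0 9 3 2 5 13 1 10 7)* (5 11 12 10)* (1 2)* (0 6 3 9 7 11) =[7, 5, 0, 1, 4, 13, 3, 6, 8, 9, 11, 12, 10, 2] =(0 7 6 3 1 5 13 2)(10 11 12)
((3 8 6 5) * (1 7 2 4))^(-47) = (1 7 2 4)(3 8 6 5) = [0, 7, 4, 8, 1, 3, 5, 2, 6]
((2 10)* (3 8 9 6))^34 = (10)(3 9)(6 8) = [0, 1, 2, 9, 4, 5, 8, 7, 6, 3, 10]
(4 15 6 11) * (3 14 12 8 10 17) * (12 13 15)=(3 14 13 15 6 11 4 12 8 10 17)=[0, 1, 2, 14, 12, 5, 11, 7, 10, 9, 17, 4, 8, 15, 13, 6, 16, 3]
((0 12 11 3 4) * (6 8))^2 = (0 11 4 12 3) = [11, 1, 2, 0, 12, 5, 6, 7, 8, 9, 10, 4, 3]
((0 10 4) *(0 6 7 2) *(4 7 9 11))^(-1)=(0 2 7 10)(4 11 9 6)=[2, 1, 7, 3, 11, 5, 4, 10, 8, 6, 0, 9]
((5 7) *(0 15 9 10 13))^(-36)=(0 13 10 9 15)=[13, 1, 2, 3, 4, 5, 6, 7, 8, 15, 9, 11, 12, 10, 14, 0]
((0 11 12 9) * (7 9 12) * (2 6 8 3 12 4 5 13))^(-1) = [9, 1, 13, 8, 12, 4, 2, 11, 6, 7, 10, 0, 3, 5] = (0 9 7 11)(2 13 5 4 12 3 8 6)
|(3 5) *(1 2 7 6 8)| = |(1 2 7 6 8)(3 5)| = 10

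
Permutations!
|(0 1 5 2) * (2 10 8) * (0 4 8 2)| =7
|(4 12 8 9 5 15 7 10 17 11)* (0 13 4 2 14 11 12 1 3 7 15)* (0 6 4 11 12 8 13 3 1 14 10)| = |(0 3 7)(2 10 17 8 9 5 6 4 14 12 13 11)| = 12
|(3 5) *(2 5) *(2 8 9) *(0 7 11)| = |(0 7 11)(2 5 3 8 9)| = 15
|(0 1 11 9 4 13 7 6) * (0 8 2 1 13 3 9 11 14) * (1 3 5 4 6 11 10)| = |(0 13 7 11 10 1 14)(2 3 9 6 8)(4 5)| = 70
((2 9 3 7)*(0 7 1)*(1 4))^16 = (0 2 3 1 7 9 4) = [2, 7, 3, 1, 0, 5, 6, 9, 8, 4]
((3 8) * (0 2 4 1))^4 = (8) = [0, 1, 2, 3, 4, 5, 6, 7, 8]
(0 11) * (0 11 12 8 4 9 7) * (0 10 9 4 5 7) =[12, 1, 2, 3, 4, 7, 6, 10, 5, 0, 9, 11, 8] =(0 12 8 5 7 10 9)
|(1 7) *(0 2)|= 2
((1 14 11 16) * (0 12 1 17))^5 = (0 16 14 12 17 11 1) = [16, 0, 2, 3, 4, 5, 6, 7, 8, 9, 10, 1, 17, 13, 12, 15, 14, 11]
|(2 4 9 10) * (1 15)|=|(1 15)(2 4 9 10)|=4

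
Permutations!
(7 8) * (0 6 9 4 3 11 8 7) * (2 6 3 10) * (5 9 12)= (0 3 11 8)(2 6 12 5 9 4 10)= [3, 1, 6, 11, 10, 9, 12, 7, 0, 4, 2, 8, 5]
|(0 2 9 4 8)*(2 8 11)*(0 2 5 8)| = 6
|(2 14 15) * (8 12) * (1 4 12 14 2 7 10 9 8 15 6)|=10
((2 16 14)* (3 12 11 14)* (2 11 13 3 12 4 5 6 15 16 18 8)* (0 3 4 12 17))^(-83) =[15, 1, 18, 16, 3, 12, 13, 7, 2, 9, 10, 14, 17, 0, 11, 4, 5, 6, 8] =(0 15 4 3 16 5 12 17 6 13)(2 18 8)(11 14)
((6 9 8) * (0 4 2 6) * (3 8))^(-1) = (0 8 3 9 6 2 4) = [8, 1, 4, 9, 0, 5, 2, 7, 3, 6]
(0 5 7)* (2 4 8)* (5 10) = (0 10 5 7)(2 4 8) = [10, 1, 4, 3, 8, 7, 6, 0, 2, 9, 5]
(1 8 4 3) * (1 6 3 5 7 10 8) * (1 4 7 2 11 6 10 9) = [0, 4, 11, 10, 5, 2, 3, 9, 7, 1, 8, 6] = (1 4 5 2 11 6 3 10 8 7 9)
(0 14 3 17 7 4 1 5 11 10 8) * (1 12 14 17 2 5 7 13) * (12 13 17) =(17)(0 12 14 3 2 5 11 10 8)(1 7 4 13) =[12, 7, 5, 2, 13, 11, 6, 4, 0, 9, 8, 10, 14, 1, 3, 15, 16, 17]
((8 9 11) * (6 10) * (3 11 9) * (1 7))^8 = (3 8 11) = [0, 1, 2, 8, 4, 5, 6, 7, 11, 9, 10, 3]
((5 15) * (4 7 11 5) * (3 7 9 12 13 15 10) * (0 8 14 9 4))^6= (0 15 13 12 9 14 8)(3 7 11 5 10)= [15, 1, 2, 7, 4, 10, 6, 11, 0, 14, 3, 5, 9, 12, 8, 13]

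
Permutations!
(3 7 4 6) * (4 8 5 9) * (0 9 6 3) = (0 9 4 3 7 8 5 6) = [9, 1, 2, 7, 3, 6, 0, 8, 5, 4]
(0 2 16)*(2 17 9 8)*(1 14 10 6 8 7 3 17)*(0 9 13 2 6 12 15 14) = [1, 0, 16, 17, 4, 5, 8, 3, 6, 7, 12, 11, 15, 2, 10, 14, 9, 13] = (0 1)(2 16 9 7 3 17 13)(6 8)(10 12 15 14)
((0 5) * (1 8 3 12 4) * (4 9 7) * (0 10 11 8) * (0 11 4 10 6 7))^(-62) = [12, 10, 2, 11, 7, 9, 0, 5, 1, 3, 6, 4, 8] = (0 12 8 1 10 6)(3 11 4 7 5 9)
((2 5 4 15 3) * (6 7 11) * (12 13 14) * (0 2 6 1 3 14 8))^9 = (15)(1 11 7 6 3) = [0, 11, 2, 1, 4, 5, 3, 6, 8, 9, 10, 7, 12, 13, 14, 15]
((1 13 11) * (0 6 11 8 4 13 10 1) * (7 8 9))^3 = [0, 10, 2, 3, 7, 5, 6, 13, 9, 4, 1, 11, 12, 8] = (1 10)(4 7 13 8 9)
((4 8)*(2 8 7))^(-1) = (2 7 4 8) = [0, 1, 7, 3, 8, 5, 6, 4, 2]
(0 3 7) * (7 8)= (0 3 8 7)= [3, 1, 2, 8, 4, 5, 6, 0, 7]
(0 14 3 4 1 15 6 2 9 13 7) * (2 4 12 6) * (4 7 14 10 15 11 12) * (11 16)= [10, 16, 9, 4, 1, 5, 7, 0, 8, 13, 15, 12, 6, 14, 3, 2, 11]= (0 10 15 2 9 13 14 3 4 1 16 11 12 6 7)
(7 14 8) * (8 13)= (7 14 13 8)= [0, 1, 2, 3, 4, 5, 6, 14, 7, 9, 10, 11, 12, 8, 13]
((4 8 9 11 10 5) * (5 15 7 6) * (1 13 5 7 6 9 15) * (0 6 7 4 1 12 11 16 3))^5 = [7, 5, 2, 15, 16, 13, 9, 6, 3, 4, 11, 12, 10, 1, 14, 0, 8] = (0 7 6 9 4 16 8 3 15)(1 5 13)(10 11 12)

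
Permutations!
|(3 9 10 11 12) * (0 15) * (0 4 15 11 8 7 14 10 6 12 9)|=|(0 11 9 6 12 3)(4 15)(7 14 10 8)|=12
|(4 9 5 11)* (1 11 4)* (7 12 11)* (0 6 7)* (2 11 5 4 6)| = |(0 2 11 1)(4 9)(5 6 7 12)| = 4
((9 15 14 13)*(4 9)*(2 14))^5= [0, 1, 15, 3, 13, 5, 6, 7, 8, 4, 10, 11, 12, 14, 2, 9]= (2 15 9 4 13 14)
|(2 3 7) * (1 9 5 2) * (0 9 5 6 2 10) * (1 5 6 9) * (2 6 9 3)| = 7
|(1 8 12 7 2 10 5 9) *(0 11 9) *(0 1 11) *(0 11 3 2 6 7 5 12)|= |(0 11 9 3 2 10 12 5 1 8)(6 7)|= 10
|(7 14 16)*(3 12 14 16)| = 6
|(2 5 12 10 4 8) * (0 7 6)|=6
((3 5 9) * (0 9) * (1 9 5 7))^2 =(1 3)(7 9) =[0, 3, 2, 1, 4, 5, 6, 9, 8, 7]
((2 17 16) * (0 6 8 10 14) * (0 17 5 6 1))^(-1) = (0 1)(2 16 17 14 10 8 6 5) = [1, 0, 16, 3, 4, 2, 5, 7, 6, 9, 8, 11, 12, 13, 10, 15, 17, 14]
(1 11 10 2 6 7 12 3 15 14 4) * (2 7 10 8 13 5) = [0, 11, 6, 15, 1, 2, 10, 12, 13, 9, 7, 8, 3, 5, 4, 14] = (1 11 8 13 5 2 6 10 7 12 3 15 14 4)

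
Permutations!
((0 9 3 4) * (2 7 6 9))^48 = (0 4 3 9 6 7 2) = [4, 1, 0, 9, 3, 5, 7, 2, 8, 6]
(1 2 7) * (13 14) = (1 2 7)(13 14) = [0, 2, 7, 3, 4, 5, 6, 1, 8, 9, 10, 11, 12, 14, 13]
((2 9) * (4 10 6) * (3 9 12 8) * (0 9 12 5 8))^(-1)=[12, 1, 9, 8, 6, 2, 10, 7, 5, 0, 4, 11, 3]=(0 12 3 8 5 2 9)(4 6 10)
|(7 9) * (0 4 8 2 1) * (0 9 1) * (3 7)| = |(0 4 8 2)(1 9 3 7)| = 4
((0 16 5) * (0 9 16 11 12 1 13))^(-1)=(0 13 1 12 11)(5 16 9)=[13, 12, 2, 3, 4, 16, 6, 7, 8, 5, 10, 0, 11, 1, 14, 15, 9]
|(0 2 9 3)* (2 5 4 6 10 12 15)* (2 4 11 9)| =5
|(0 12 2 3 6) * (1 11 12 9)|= |(0 9 1 11 12 2 3 6)|= 8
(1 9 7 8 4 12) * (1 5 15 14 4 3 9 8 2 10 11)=(1 8 3 9 7 2 10 11)(4 12 5 15 14)=[0, 8, 10, 9, 12, 15, 6, 2, 3, 7, 11, 1, 5, 13, 4, 14]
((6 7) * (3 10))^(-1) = [0, 1, 2, 10, 4, 5, 7, 6, 8, 9, 3] = (3 10)(6 7)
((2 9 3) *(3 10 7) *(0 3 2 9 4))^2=(0 9 7 4 3 10 2)=[9, 1, 0, 10, 3, 5, 6, 4, 8, 7, 2]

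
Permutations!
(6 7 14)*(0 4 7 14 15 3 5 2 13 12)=(0 4 7 15 3 5 2 13 12)(6 14)=[4, 1, 13, 5, 7, 2, 14, 15, 8, 9, 10, 11, 0, 12, 6, 3]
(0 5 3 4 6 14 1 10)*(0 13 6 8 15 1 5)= (1 10 13 6 14 5 3 4 8 15)= [0, 10, 2, 4, 8, 3, 14, 7, 15, 9, 13, 11, 12, 6, 5, 1]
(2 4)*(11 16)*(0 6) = (0 6)(2 4)(11 16) = [6, 1, 4, 3, 2, 5, 0, 7, 8, 9, 10, 16, 12, 13, 14, 15, 11]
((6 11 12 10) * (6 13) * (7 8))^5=(13)(7 8)=[0, 1, 2, 3, 4, 5, 6, 8, 7, 9, 10, 11, 12, 13]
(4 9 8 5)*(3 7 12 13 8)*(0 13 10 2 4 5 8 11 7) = (0 13 11 7 12 10 2 4 9 3) = [13, 1, 4, 0, 9, 5, 6, 12, 8, 3, 2, 7, 10, 11]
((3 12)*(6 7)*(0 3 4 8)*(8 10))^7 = (0 3 12 4 10 8)(6 7) = [3, 1, 2, 12, 10, 5, 7, 6, 0, 9, 8, 11, 4]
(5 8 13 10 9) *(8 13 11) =(5 13 10 9)(8 11) =[0, 1, 2, 3, 4, 13, 6, 7, 11, 5, 9, 8, 12, 10]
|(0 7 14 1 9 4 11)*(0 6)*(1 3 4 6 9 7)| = |(0 1 7 14 3 4 11 9 6)| = 9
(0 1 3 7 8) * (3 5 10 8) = (0 1 5 10 8)(3 7) = [1, 5, 2, 7, 4, 10, 6, 3, 0, 9, 8]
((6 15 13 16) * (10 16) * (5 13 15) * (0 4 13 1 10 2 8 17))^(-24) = [0, 10, 2, 3, 4, 1, 5, 7, 8, 9, 16, 11, 12, 13, 14, 15, 6, 17] = (17)(1 10 16 6 5)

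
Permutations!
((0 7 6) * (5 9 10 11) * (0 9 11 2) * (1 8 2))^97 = (0 7 6 9 10 1 8 2)(5 11) = [7, 8, 0, 3, 4, 11, 9, 6, 2, 10, 1, 5]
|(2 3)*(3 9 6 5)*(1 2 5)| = 4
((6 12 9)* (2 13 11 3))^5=[0, 1, 13, 2, 4, 5, 9, 7, 8, 12, 10, 3, 6, 11]=(2 13 11 3)(6 9 12)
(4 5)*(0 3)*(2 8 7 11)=(0 3)(2 8 7 11)(4 5)=[3, 1, 8, 0, 5, 4, 6, 11, 7, 9, 10, 2]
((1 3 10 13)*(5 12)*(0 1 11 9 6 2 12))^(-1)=(0 5 12 2 6 9 11 13 10 3 1)=[5, 0, 6, 1, 4, 12, 9, 7, 8, 11, 3, 13, 2, 10]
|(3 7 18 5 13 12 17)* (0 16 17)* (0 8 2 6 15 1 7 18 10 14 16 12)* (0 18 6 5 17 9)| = |(0 12 8 2 5 13 18 17 3 6 15 1 7 10 14 16 9)| = 17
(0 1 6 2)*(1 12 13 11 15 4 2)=(0 12 13 11 15 4 2)(1 6)=[12, 6, 0, 3, 2, 5, 1, 7, 8, 9, 10, 15, 13, 11, 14, 4]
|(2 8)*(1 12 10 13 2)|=6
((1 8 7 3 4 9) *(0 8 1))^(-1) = (0 9 4 3 7 8) = [9, 1, 2, 7, 3, 5, 6, 8, 0, 4]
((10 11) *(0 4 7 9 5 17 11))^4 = (0 5)(4 17)(7 11)(9 10) = [5, 1, 2, 3, 17, 0, 6, 11, 8, 10, 9, 7, 12, 13, 14, 15, 16, 4]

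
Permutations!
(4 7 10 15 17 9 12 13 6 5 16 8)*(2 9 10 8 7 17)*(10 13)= (2 9 12 10 15)(4 17 13 6 5 16 7 8)= [0, 1, 9, 3, 17, 16, 5, 8, 4, 12, 15, 11, 10, 6, 14, 2, 7, 13]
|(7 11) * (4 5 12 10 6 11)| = 7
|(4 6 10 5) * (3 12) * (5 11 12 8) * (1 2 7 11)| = 11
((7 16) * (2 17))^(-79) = (2 17)(7 16) = [0, 1, 17, 3, 4, 5, 6, 16, 8, 9, 10, 11, 12, 13, 14, 15, 7, 2]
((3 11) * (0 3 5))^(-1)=[5, 1, 2, 0, 4, 11, 6, 7, 8, 9, 10, 3]=(0 5 11 3)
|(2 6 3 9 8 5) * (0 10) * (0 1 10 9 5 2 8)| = 10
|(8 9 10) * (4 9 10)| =2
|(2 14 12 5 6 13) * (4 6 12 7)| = |(2 14 7 4 6 13)(5 12)| = 6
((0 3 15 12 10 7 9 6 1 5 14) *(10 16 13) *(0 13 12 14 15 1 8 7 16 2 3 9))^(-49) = (0 9 6 8 7)(1 5 15 14 13 10 16 12 2 3) = [9, 5, 3, 1, 4, 15, 8, 0, 7, 6, 16, 11, 2, 10, 13, 14, 12]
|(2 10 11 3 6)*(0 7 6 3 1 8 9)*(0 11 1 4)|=10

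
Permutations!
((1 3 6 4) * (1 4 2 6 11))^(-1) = (1 11 3)(2 6) = [0, 11, 6, 1, 4, 5, 2, 7, 8, 9, 10, 3]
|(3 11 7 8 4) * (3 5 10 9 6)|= |(3 11 7 8 4 5 10 9 6)|= 9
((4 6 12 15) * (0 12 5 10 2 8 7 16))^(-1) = (0 16 7 8 2 10 5 6 4 15 12) = [16, 1, 10, 3, 15, 6, 4, 8, 2, 9, 5, 11, 0, 13, 14, 12, 7]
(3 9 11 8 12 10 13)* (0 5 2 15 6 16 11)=[5, 1, 15, 9, 4, 2, 16, 7, 12, 0, 13, 8, 10, 3, 14, 6, 11]=(0 5 2 15 6 16 11 8 12 10 13 3 9)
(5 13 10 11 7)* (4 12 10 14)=[0, 1, 2, 3, 12, 13, 6, 5, 8, 9, 11, 7, 10, 14, 4]=(4 12 10 11 7 5 13 14)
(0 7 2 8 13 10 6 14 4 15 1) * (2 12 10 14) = [7, 0, 8, 3, 15, 5, 2, 12, 13, 9, 6, 11, 10, 14, 4, 1] = (0 7 12 10 6 2 8 13 14 4 15 1)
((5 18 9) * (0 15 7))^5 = (0 7 15)(5 9 18) = [7, 1, 2, 3, 4, 9, 6, 15, 8, 18, 10, 11, 12, 13, 14, 0, 16, 17, 5]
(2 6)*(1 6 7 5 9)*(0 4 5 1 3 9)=[4, 6, 7, 9, 5, 0, 2, 1, 8, 3]=(0 4 5)(1 6 2 7)(3 9)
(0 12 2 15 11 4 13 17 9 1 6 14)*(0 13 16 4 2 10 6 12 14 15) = [14, 12, 0, 3, 16, 5, 15, 7, 8, 1, 6, 2, 10, 17, 13, 11, 4, 9] = (0 14 13 17 9 1 12 10 6 15 11 2)(4 16)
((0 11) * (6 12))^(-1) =(0 11)(6 12) =[11, 1, 2, 3, 4, 5, 12, 7, 8, 9, 10, 0, 6]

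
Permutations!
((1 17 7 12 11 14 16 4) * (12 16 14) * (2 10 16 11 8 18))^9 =(1 16 2 8 11 17 4 10 18 12 7) =[0, 16, 8, 3, 10, 5, 6, 1, 11, 9, 18, 17, 7, 13, 14, 15, 2, 4, 12]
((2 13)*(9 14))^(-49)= [0, 1, 13, 3, 4, 5, 6, 7, 8, 14, 10, 11, 12, 2, 9]= (2 13)(9 14)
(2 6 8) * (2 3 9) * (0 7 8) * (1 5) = [7, 5, 6, 9, 4, 1, 0, 8, 3, 2] = (0 7 8 3 9 2 6)(1 5)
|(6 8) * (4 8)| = |(4 8 6)| = 3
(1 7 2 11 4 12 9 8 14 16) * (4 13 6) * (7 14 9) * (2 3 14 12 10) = [0, 12, 11, 14, 10, 5, 4, 3, 9, 8, 2, 13, 7, 6, 16, 15, 1] = (1 12 7 3 14 16)(2 11 13 6 4 10)(8 9)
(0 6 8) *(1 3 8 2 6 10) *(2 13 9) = (0 10 1 3 8)(2 6 13 9) = [10, 3, 6, 8, 4, 5, 13, 7, 0, 2, 1, 11, 12, 9]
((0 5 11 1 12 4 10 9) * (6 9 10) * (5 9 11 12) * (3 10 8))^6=(12)=[0, 1, 2, 3, 4, 5, 6, 7, 8, 9, 10, 11, 12]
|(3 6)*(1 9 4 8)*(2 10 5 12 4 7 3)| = |(1 9 7 3 6 2 10 5 12 4 8)| = 11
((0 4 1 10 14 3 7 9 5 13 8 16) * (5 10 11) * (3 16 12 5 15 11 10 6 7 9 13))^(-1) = (0 16 14 10 1 4)(3 5 12 8 13 7 6 9)(11 15) = [16, 4, 2, 5, 0, 12, 9, 6, 13, 3, 1, 15, 8, 7, 10, 11, 14]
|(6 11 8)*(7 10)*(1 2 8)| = |(1 2 8 6 11)(7 10)| = 10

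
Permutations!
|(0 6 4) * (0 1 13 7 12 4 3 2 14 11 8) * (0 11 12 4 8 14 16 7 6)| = 8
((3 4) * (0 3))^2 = (0 4 3) = [4, 1, 2, 0, 3]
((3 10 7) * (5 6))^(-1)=(3 7 10)(5 6)=[0, 1, 2, 7, 4, 6, 5, 10, 8, 9, 3]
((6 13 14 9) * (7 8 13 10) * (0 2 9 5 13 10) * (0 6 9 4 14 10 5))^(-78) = (0 4)(2 14)(5 10 8 13 7) = [4, 1, 14, 3, 0, 10, 6, 5, 13, 9, 8, 11, 12, 7, 2]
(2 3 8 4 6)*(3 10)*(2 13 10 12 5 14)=(2 12 5 14)(3 8 4 6 13 10)=[0, 1, 12, 8, 6, 14, 13, 7, 4, 9, 3, 11, 5, 10, 2]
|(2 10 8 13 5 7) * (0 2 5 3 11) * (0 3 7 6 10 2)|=6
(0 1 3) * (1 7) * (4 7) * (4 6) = (0 6 4 7 1 3) = [6, 3, 2, 0, 7, 5, 4, 1]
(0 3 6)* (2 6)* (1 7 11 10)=(0 3 2 6)(1 7 11 10)=[3, 7, 6, 2, 4, 5, 0, 11, 8, 9, 1, 10]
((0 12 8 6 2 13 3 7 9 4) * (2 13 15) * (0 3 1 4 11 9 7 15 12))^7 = (1 6 12 15 4 13 8 2 3)(9 11) = [0, 6, 3, 1, 13, 5, 12, 7, 2, 11, 10, 9, 15, 8, 14, 4]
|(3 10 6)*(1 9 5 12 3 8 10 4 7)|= 21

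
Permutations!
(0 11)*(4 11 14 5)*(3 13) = (0 14 5 4 11)(3 13) = [14, 1, 2, 13, 11, 4, 6, 7, 8, 9, 10, 0, 12, 3, 5]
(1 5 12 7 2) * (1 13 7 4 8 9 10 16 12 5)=(2 13 7)(4 8 9 10 16 12)=[0, 1, 13, 3, 8, 5, 6, 2, 9, 10, 16, 11, 4, 7, 14, 15, 12]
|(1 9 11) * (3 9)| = |(1 3 9 11)| = 4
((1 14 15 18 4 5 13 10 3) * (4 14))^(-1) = (1 3 10 13 5 4)(14 18 15) = [0, 3, 2, 10, 1, 4, 6, 7, 8, 9, 13, 11, 12, 5, 18, 14, 16, 17, 15]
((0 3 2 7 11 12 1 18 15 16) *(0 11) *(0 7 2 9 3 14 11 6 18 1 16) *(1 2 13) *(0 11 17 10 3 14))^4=(1 2 13)(3 10 17 14 9)(6 12 15)(11 18 16)=[0, 2, 13, 10, 4, 5, 12, 7, 8, 3, 17, 18, 15, 1, 9, 6, 11, 14, 16]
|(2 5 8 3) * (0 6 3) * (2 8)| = 4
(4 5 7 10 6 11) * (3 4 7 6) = (3 4 5 6 11 7 10) = [0, 1, 2, 4, 5, 6, 11, 10, 8, 9, 3, 7]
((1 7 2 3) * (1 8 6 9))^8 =[0, 7, 3, 8, 4, 5, 9, 2, 6, 1] =(1 7 2 3 8 6 9)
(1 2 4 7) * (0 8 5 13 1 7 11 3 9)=(0 8 5 13 1 2 4 11 3 9)=[8, 2, 4, 9, 11, 13, 6, 7, 5, 0, 10, 3, 12, 1]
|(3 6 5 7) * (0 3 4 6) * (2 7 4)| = 6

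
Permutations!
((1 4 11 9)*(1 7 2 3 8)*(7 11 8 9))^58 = (1 4 8)(2 11 3 7 9) = [0, 4, 11, 7, 8, 5, 6, 9, 1, 2, 10, 3]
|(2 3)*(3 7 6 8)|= |(2 7 6 8 3)|= 5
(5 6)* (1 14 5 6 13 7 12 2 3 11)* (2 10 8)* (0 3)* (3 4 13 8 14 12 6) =(0 4 13 7 6 3 11 1 12 10 14 5 8 2) =[4, 12, 0, 11, 13, 8, 3, 6, 2, 9, 14, 1, 10, 7, 5]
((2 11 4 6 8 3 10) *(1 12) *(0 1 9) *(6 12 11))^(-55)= [9, 0, 2, 3, 11, 5, 6, 7, 8, 12, 10, 1, 4]= (0 9 12 4 11 1)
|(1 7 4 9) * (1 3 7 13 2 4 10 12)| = |(1 13 2 4 9 3 7 10 12)| = 9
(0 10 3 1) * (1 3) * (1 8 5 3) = (0 10 8 5 3 1) = [10, 0, 2, 1, 4, 3, 6, 7, 5, 9, 8]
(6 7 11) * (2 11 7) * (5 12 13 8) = (2 11 6)(5 12 13 8) = [0, 1, 11, 3, 4, 12, 2, 7, 5, 9, 10, 6, 13, 8]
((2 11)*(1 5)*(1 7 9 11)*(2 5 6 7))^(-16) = (1 5 9 6 2 11 7) = [0, 5, 11, 3, 4, 9, 2, 1, 8, 6, 10, 7]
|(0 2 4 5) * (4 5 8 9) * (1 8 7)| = 15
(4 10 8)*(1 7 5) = (1 7 5)(4 10 8) = [0, 7, 2, 3, 10, 1, 6, 5, 4, 9, 8]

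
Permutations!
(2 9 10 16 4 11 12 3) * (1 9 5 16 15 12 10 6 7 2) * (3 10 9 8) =(1 8 3)(2 5 16 4 11 9 6 7)(10 15 12) =[0, 8, 5, 1, 11, 16, 7, 2, 3, 6, 15, 9, 10, 13, 14, 12, 4]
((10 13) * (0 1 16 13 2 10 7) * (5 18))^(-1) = (0 7 13 16 1)(2 10)(5 18) = [7, 0, 10, 3, 4, 18, 6, 13, 8, 9, 2, 11, 12, 16, 14, 15, 1, 17, 5]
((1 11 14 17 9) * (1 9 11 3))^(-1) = [0, 3, 2, 1, 4, 5, 6, 7, 8, 9, 10, 17, 12, 13, 11, 15, 16, 14] = (1 3)(11 17 14)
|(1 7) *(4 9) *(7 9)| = 4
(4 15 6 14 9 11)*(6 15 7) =[0, 1, 2, 3, 7, 5, 14, 6, 8, 11, 10, 4, 12, 13, 9, 15] =(15)(4 7 6 14 9 11)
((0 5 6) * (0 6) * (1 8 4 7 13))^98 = (1 7 8 13 4) = [0, 7, 2, 3, 1, 5, 6, 8, 13, 9, 10, 11, 12, 4]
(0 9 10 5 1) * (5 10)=(10)(0 9 5 1)=[9, 0, 2, 3, 4, 1, 6, 7, 8, 5, 10]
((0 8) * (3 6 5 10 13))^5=(13)(0 8)=[8, 1, 2, 3, 4, 5, 6, 7, 0, 9, 10, 11, 12, 13]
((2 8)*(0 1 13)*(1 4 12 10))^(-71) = (0 4 12 10 1 13)(2 8) = [4, 13, 8, 3, 12, 5, 6, 7, 2, 9, 1, 11, 10, 0]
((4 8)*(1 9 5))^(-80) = (1 9 5) = [0, 9, 2, 3, 4, 1, 6, 7, 8, 5]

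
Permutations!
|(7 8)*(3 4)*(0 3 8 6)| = |(0 3 4 8 7 6)| = 6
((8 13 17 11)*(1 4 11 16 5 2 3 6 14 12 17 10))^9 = (1 8)(2 3 6 14 12 17 16 5)(4 13)(10 11) = [0, 8, 3, 6, 13, 2, 14, 7, 1, 9, 11, 10, 17, 4, 12, 15, 5, 16]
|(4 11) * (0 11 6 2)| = |(0 11 4 6 2)| = 5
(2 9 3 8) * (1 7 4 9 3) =[0, 7, 3, 8, 9, 5, 6, 4, 2, 1] =(1 7 4 9)(2 3 8)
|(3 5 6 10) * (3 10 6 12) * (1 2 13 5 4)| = |(1 2 13 5 12 3 4)| = 7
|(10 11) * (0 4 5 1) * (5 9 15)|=|(0 4 9 15 5 1)(10 11)|=6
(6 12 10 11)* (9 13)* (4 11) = (4 11 6 12 10)(9 13) = [0, 1, 2, 3, 11, 5, 12, 7, 8, 13, 4, 6, 10, 9]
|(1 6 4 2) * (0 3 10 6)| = |(0 3 10 6 4 2 1)| = 7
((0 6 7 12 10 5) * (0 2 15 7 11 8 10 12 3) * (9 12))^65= (0 5)(2 6)(3 10)(7 8)(9 12)(11 15)= [5, 1, 6, 10, 4, 0, 2, 8, 7, 12, 3, 15, 9, 13, 14, 11]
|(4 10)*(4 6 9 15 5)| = 6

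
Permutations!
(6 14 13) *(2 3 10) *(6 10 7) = (2 3 7 6 14 13 10) = [0, 1, 3, 7, 4, 5, 14, 6, 8, 9, 2, 11, 12, 10, 13]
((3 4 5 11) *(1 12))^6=(12)(3 5)(4 11)=[0, 1, 2, 5, 11, 3, 6, 7, 8, 9, 10, 4, 12]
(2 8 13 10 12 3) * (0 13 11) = (0 13 10 12 3 2 8 11) = [13, 1, 8, 2, 4, 5, 6, 7, 11, 9, 12, 0, 3, 10]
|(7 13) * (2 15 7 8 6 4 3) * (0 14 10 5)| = |(0 14 10 5)(2 15 7 13 8 6 4 3)| = 8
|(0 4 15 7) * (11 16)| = |(0 4 15 7)(11 16)| = 4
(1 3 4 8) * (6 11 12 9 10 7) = (1 3 4 8)(6 11 12 9 10 7) = [0, 3, 2, 4, 8, 5, 11, 6, 1, 10, 7, 12, 9]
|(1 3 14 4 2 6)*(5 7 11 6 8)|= |(1 3 14 4 2 8 5 7 11 6)|= 10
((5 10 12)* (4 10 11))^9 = [0, 1, 2, 3, 11, 12, 6, 7, 8, 9, 4, 5, 10] = (4 11 5 12 10)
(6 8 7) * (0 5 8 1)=(0 5 8 7 6 1)=[5, 0, 2, 3, 4, 8, 1, 6, 7]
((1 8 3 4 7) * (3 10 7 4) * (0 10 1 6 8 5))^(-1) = (0 5 1 8 6 7 10) = [5, 8, 2, 3, 4, 1, 7, 10, 6, 9, 0]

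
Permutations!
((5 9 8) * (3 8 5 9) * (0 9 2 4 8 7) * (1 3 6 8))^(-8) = (0 5 8 4 3)(1 7 9 6 2) = [5, 7, 1, 0, 3, 8, 2, 9, 4, 6]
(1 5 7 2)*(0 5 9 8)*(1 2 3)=(0 5 7 3 1 9 8)=[5, 9, 2, 1, 4, 7, 6, 3, 0, 8]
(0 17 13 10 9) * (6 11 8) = (0 17 13 10 9)(6 11 8) = [17, 1, 2, 3, 4, 5, 11, 7, 6, 0, 9, 8, 12, 10, 14, 15, 16, 13]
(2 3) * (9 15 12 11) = (2 3)(9 15 12 11) = [0, 1, 3, 2, 4, 5, 6, 7, 8, 15, 10, 9, 11, 13, 14, 12]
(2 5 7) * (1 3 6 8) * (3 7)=[0, 7, 5, 6, 4, 3, 8, 2, 1]=(1 7 2 5 3 6 8)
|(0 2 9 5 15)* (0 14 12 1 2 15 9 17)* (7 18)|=14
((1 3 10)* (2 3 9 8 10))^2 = [0, 8, 2, 3, 4, 5, 6, 7, 1, 10, 9] = (1 8)(9 10)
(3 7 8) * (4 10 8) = (3 7 4 10 8) = [0, 1, 2, 7, 10, 5, 6, 4, 3, 9, 8]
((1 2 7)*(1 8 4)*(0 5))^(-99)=(0 5)(1 2 7 8 4)=[5, 2, 7, 3, 1, 0, 6, 8, 4]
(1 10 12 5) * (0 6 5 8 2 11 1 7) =(0 6 5 7)(1 10 12 8 2 11) =[6, 10, 11, 3, 4, 7, 5, 0, 2, 9, 12, 1, 8]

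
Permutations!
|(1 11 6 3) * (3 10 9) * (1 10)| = |(1 11 6)(3 10 9)| = 3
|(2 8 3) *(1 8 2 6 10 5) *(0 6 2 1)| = 4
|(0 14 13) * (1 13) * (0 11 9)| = |(0 14 1 13 11 9)| = 6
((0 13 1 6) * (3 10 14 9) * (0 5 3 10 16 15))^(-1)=(0 15 16 3 5 6 1 13)(9 14 10)=[15, 13, 2, 5, 4, 6, 1, 7, 8, 14, 9, 11, 12, 0, 10, 16, 3]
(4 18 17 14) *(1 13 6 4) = [0, 13, 2, 3, 18, 5, 4, 7, 8, 9, 10, 11, 12, 6, 1, 15, 16, 14, 17] = (1 13 6 4 18 17 14)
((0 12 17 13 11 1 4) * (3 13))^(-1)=(0 4 1 11 13 3 17 12)=[4, 11, 2, 17, 1, 5, 6, 7, 8, 9, 10, 13, 0, 3, 14, 15, 16, 12]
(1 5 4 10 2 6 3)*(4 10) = (1 5 10 2 6 3) = [0, 5, 6, 1, 4, 10, 3, 7, 8, 9, 2]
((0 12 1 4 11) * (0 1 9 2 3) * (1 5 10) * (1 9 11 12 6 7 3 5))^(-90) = (0 7)(1 12)(2 10)(3 6)(4 11)(5 9) = [7, 12, 10, 6, 11, 9, 3, 0, 8, 5, 2, 4, 1]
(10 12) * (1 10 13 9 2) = (1 10 12 13 9 2) = [0, 10, 1, 3, 4, 5, 6, 7, 8, 2, 12, 11, 13, 9]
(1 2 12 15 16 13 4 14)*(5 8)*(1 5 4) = [0, 2, 12, 3, 14, 8, 6, 7, 4, 9, 10, 11, 15, 1, 5, 16, 13] = (1 2 12 15 16 13)(4 14 5 8)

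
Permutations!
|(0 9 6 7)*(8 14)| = 4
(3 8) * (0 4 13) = [4, 1, 2, 8, 13, 5, 6, 7, 3, 9, 10, 11, 12, 0] = (0 4 13)(3 8)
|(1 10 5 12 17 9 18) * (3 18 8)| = 9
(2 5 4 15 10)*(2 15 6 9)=(2 5 4 6 9)(10 15)=[0, 1, 5, 3, 6, 4, 9, 7, 8, 2, 15, 11, 12, 13, 14, 10]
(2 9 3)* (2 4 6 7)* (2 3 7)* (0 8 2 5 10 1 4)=(0 8 2 9 7 3)(1 4 6 5 10)=[8, 4, 9, 0, 6, 10, 5, 3, 2, 7, 1]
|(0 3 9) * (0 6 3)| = 3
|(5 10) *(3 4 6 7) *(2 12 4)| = |(2 12 4 6 7 3)(5 10)| = 6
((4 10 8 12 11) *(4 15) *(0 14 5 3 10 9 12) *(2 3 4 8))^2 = (0 5 9 11 8 14 4 12 15)(2 10 3) = [5, 1, 10, 2, 12, 9, 6, 7, 14, 11, 3, 8, 15, 13, 4, 0]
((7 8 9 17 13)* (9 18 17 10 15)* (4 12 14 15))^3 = (4 15)(7 17 8 13 18)(9 12)(10 14) = [0, 1, 2, 3, 15, 5, 6, 17, 13, 12, 14, 11, 9, 18, 10, 4, 16, 8, 7]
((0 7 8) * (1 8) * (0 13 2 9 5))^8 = (13) = [0, 1, 2, 3, 4, 5, 6, 7, 8, 9, 10, 11, 12, 13]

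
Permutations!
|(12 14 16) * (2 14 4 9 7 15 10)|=9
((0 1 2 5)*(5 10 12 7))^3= (0 10 5 2 7 1 12)= [10, 12, 7, 3, 4, 2, 6, 1, 8, 9, 5, 11, 0]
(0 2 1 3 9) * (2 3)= (0 3 9)(1 2)= [3, 2, 1, 9, 4, 5, 6, 7, 8, 0]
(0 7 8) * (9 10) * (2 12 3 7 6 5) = (0 6 5 2 12 3 7 8)(9 10) = [6, 1, 12, 7, 4, 2, 5, 8, 0, 10, 9, 11, 3]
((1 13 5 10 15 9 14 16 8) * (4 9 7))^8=(1 14 7 5 8 9 15 13 16 4 10)=[0, 14, 2, 3, 10, 8, 6, 5, 9, 15, 1, 11, 12, 16, 7, 13, 4]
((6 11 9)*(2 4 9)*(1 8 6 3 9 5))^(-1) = (1 5 4 2 11 6 8)(3 9) = [0, 5, 11, 9, 2, 4, 8, 7, 1, 3, 10, 6]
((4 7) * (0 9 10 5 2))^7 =(0 10 2 9 5)(4 7) =[10, 1, 9, 3, 7, 0, 6, 4, 8, 5, 2]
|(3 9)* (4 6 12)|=|(3 9)(4 6 12)|=6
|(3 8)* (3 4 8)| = 2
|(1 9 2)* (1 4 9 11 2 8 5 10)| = |(1 11 2 4 9 8 5 10)| = 8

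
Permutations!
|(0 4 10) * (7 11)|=|(0 4 10)(7 11)|=6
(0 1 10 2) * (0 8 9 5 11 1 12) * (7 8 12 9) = (0 9 5 11 1 10 2 12)(7 8) = [9, 10, 12, 3, 4, 11, 6, 8, 7, 5, 2, 1, 0]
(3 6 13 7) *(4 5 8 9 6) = (3 4 5 8 9 6 13 7) = [0, 1, 2, 4, 5, 8, 13, 3, 9, 6, 10, 11, 12, 7]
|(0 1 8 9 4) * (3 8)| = 6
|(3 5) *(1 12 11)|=6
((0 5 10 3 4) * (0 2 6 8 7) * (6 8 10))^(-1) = [7, 1, 4, 10, 3, 0, 5, 8, 2, 9, 6] = (0 7 8 2 4 3 10 6 5)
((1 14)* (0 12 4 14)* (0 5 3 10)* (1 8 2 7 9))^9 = [5, 2, 4, 9, 10, 7, 6, 14, 12, 8, 1, 11, 3, 13, 0] = (0 5 7 14)(1 2 4 10)(3 9 8 12)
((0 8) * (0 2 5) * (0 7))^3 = (0 5 8 7 2) = [5, 1, 0, 3, 4, 8, 6, 2, 7]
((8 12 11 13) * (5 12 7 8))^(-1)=[0, 1, 2, 3, 4, 13, 6, 8, 7, 9, 10, 12, 5, 11]=(5 13 11 12)(7 8)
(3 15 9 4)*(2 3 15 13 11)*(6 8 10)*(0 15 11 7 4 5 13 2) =(0 15 9 5 13 7 4 11)(2 3)(6 8 10) =[15, 1, 3, 2, 11, 13, 8, 4, 10, 5, 6, 0, 12, 7, 14, 9]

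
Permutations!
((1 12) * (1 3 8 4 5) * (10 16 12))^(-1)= (1 5 4 8 3 12 16 10)= [0, 5, 2, 12, 8, 4, 6, 7, 3, 9, 1, 11, 16, 13, 14, 15, 10]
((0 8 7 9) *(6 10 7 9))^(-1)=[9, 1, 2, 3, 4, 5, 7, 10, 0, 8, 6]=(0 9 8)(6 7 10)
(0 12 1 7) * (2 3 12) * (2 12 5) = (0 12 1 7)(2 3 5) = [12, 7, 3, 5, 4, 2, 6, 0, 8, 9, 10, 11, 1]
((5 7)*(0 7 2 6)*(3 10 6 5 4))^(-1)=(0 6 10 3 4 7)(2 5)=[6, 1, 5, 4, 7, 2, 10, 0, 8, 9, 3]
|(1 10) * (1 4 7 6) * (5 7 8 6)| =|(1 10 4 8 6)(5 7)| =10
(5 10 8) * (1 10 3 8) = (1 10)(3 8 5) = [0, 10, 2, 8, 4, 3, 6, 7, 5, 9, 1]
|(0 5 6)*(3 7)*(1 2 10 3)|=15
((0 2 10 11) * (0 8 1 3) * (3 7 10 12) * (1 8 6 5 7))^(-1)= (0 3 12 2)(5 6 11 10 7)= [3, 1, 0, 12, 4, 6, 11, 5, 8, 9, 7, 10, 2]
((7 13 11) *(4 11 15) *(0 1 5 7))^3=(0 7 4 1 13 11 5 15)=[7, 13, 2, 3, 1, 15, 6, 4, 8, 9, 10, 5, 12, 11, 14, 0]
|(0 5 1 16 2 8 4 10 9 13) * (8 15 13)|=|(0 5 1 16 2 15 13)(4 10 9 8)|=28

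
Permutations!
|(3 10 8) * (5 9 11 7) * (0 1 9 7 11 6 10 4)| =|(11)(0 1 9 6 10 8 3 4)(5 7)| =8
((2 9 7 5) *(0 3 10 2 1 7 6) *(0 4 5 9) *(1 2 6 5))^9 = (0 2 5 9 7 1 4 6 10 3) = [2, 4, 5, 0, 6, 9, 10, 1, 8, 7, 3]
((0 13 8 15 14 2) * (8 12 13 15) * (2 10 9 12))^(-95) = (0 15 14 10 9 12 13 2) = [15, 1, 0, 3, 4, 5, 6, 7, 8, 12, 9, 11, 13, 2, 10, 14]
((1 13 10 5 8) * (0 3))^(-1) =(0 3)(1 8 5 10 13) =[3, 8, 2, 0, 4, 10, 6, 7, 5, 9, 13, 11, 12, 1]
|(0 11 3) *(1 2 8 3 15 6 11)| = 15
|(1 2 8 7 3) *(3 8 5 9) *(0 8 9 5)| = 7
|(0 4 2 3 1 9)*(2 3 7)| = 10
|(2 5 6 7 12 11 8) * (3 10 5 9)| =|(2 9 3 10 5 6 7 12 11 8)| =10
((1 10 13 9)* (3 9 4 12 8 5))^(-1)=[0, 9, 2, 5, 13, 8, 6, 7, 12, 3, 1, 11, 4, 10]=(1 9 3 5 8 12 4 13 10)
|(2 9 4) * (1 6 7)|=|(1 6 7)(2 9 4)|=3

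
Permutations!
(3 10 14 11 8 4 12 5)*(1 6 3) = (1 6 3 10 14 11 8 4 12 5) = [0, 6, 2, 10, 12, 1, 3, 7, 4, 9, 14, 8, 5, 13, 11]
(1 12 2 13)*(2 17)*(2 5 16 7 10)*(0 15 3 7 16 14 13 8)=(0 15 3 7 10 2 8)(1 12 17 5 14 13)=[15, 12, 8, 7, 4, 14, 6, 10, 0, 9, 2, 11, 17, 1, 13, 3, 16, 5]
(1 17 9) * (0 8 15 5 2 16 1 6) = (0 8 15 5 2 16 1 17 9 6) = [8, 17, 16, 3, 4, 2, 0, 7, 15, 6, 10, 11, 12, 13, 14, 5, 1, 9]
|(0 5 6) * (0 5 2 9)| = |(0 2 9)(5 6)| = 6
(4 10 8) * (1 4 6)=(1 4 10 8 6)=[0, 4, 2, 3, 10, 5, 1, 7, 6, 9, 8]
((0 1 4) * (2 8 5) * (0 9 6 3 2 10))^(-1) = (0 10 5 8 2 3 6 9 4 1) = [10, 0, 3, 6, 1, 8, 9, 7, 2, 4, 5]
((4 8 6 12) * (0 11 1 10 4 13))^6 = (0 6 10)(1 13 8)(4 11 12) = [6, 13, 2, 3, 11, 5, 10, 7, 1, 9, 0, 12, 4, 8]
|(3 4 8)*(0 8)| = 4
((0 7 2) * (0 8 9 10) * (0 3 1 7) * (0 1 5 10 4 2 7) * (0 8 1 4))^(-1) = [9, 2, 4, 10, 0, 3, 6, 7, 1, 8, 5] = (0 9 8 1 2 4)(3 10 5)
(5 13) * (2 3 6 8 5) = [0, 1, 3, 6, 4, 13, 8, 7, 5, 9, 10, 11, 12, 2] = (2 3 6 8 5 13)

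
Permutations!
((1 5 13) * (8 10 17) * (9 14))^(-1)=(1 13 5)(8 17 10)(9 14)=[0, 13, 2, 3, 4, 1, 6, 7, 17, 14, 8, 11, 12, 5, 9, 15, 16, 10]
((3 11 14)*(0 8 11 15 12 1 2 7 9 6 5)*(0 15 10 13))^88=(15)(0 3 8 10 11 13 14)=[3, 1, 2, 8, 4, 5, 6, 7, 10, 9, 11, 13, 12, 14, 0, 15]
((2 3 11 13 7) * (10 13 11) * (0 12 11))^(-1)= (0 11 12)(2 7 13 10 3)= [11, 1, 7, 2, 4, 5, 6, 13, 8, 9, 3, 12, 0, 10]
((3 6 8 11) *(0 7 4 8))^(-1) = [6, 1, 2, 11, 7, 5, 3, 0, 4, 9, 10, 8] = (0 6 3 11 8 4 7)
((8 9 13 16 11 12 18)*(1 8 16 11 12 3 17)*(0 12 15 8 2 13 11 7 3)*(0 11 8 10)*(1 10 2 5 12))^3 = (0 12 15 7 10 5 16 13 17 1 18 2 3)(8 9) = [12, 18, 3, 0, 4, 16, 6, 10, 9, 8, 5, 11, 15, 17, 14, 7, 13, 1, 2]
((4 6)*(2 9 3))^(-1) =(2 3 9)(4 6) =[0, 1, 3, 9, 6, 5, 4, 7, 8, 2]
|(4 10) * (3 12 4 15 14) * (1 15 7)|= 8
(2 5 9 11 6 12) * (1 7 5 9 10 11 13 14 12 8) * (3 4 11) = [0, 7, 9, 4, 11, 10, 8, 5, 1, 13, 3, 6, 2, 14, 12] = (1 7 5 10 3 4 11 6 8)(2 9 13 14 12)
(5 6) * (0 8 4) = (0 8 4)(5 6) = [8, 1, 2, 3, 0, 6, 5, 7, 4]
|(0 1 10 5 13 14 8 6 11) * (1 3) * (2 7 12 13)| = 13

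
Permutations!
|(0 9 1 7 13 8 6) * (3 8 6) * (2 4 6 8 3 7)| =|(0 9 1 2 4 6)(7 13 8)| =6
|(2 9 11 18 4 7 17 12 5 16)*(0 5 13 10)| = |(0 5 16 2 9 11 18 4 7 17 12 13 10)| = 13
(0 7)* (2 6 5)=(0 7)(2 6 5)=[7, 1, 6, 3, 4, 2, 5, 0]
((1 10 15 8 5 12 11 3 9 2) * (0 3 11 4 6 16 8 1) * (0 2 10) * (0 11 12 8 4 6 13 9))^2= (1 12 16 13 10)(4 9 15 11 6)= [0, 12, 2, 3, 9, 5, 4, 7, 8, 15, 1, 6, 16, 10, 14, 11, 13]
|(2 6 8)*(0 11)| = |(0 11)(2 6 8)| = 6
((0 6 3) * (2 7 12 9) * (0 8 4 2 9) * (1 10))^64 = (12) = [0, 1, 2, 3, 4, 5, 6, 7, 8, 9, 10, 11, 12]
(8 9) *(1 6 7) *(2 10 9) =(1 6 7)(2 10 9 8) =[0, 6, 10, 3, 4, 5, 7, 1, 2, 8, 9]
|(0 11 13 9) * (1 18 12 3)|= 4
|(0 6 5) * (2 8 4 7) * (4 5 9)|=|(0 6 9 4 7 2 8 5)|=8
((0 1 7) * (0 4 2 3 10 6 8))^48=(0 4 10)(1 2 6)(3 8 7)=[4, 2, 6, 8, 10, 5, 1, 3, 7, 9, 0]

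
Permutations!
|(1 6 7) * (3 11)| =|(1 6 7)(3 11)| =6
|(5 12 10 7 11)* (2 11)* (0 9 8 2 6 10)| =21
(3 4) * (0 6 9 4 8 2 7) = (0 6 9 4 3 8 2 7) = [6, 1, 7, 8, 3, 5, 9, 0, 2, 4]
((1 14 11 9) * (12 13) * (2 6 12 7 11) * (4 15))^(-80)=[0, 14, 6, 3, 4, 5, 12, 11, 8, 1, 10, 9, 13, 7, 2, 15]=(15)(1 14 2 6 12 13 7 11 9)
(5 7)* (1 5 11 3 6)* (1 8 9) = (1 5 7 11 3 6 8 9) = [0, 5, 2, 6, 4, 7, 8, 11, 9, 1, 10, 3]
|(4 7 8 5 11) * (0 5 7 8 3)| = 7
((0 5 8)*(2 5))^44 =(8) =[0, 1, 2, 3, 4, 5, 6, 7, 8]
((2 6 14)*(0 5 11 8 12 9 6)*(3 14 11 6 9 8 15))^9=(0 5 6 11 15 3 14 2)(8 12)=[5, 1, 0, 14, 4, 6, 11, 7, 12, 9, 10, 15, 8, 13, 2, 3]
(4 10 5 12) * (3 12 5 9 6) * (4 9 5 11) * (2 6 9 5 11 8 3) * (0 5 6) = (0 5 8 3 12 6 2)(4 10 11) = [5, 1, 0, 12, 10, 8, 2, 7, 3, 9, 11, 4, 6]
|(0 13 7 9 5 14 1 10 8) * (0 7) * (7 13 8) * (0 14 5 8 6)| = 14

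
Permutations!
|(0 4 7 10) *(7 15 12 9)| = 7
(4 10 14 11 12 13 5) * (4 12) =(4 10 14 11)(5 12 13) =[0, 1, 2, 3, 10, 12, 6, 7, 8, 9, 14, 4, 13, 5, 11]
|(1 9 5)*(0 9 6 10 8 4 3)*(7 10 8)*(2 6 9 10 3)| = |(0 10 7 3)(1 9 5)(2 6 8 4)| = 12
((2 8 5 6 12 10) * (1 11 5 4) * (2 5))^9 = (1 4 8 2 11)(5 6 12 10) = [0, 4, 11, 3, 8, 6, 12, 7, 2, 9, 5, 1, 10]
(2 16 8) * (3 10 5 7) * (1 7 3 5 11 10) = (1 7 5 3)(2 16 8)(10 11) = [0, 7, 16, 1, 4, 3, 6, 5, 2, 9, 11, 10, 12, 13, 14, 15, 8]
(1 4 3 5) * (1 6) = (1 4 3 5 6) = [0, 4, 2, 5, 3, 6, 1]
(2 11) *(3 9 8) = (2 11)(3 9 8) = [0, 1, 11, 9, 4, 5, 6, 7, 3, 8, 10, 2]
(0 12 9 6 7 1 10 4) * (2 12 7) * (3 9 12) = [7, 10, 3, 9, 0, 5, 2, 1, 8, 6, 4, 11, 12] = (12)(0 7 1 10 4)(2 3 9 6)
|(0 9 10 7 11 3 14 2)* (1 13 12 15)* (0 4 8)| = 20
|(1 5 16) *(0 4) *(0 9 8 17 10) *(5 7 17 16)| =9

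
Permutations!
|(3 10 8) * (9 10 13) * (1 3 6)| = |(1 3 13 9 10 8 6)| = 7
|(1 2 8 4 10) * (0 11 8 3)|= |(0 11 8 4 10 1 2 3)|= 8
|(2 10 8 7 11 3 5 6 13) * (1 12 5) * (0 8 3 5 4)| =13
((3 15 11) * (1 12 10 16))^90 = (1 10)(12 16) = [0, 10, 2, 3, 4, 5, 6, 7, 8, 9, 1, 11, 16, 13, 14, 15, 12]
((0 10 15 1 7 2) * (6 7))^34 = (0 2 7 6 1 15 10) = [2, 15, 7, 3, 4, 5, 1, 6, 8, 9, 0, 11, 12, 13, 14, 10]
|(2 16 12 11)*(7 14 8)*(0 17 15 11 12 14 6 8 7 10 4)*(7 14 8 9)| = |(0 17 15 11 2 16 8 10 4)(6 9 7)| = 9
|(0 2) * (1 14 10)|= |(0 2)(1 14 10)|= 6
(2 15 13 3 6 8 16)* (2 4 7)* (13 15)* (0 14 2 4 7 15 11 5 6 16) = (0 14 2 13 3 16 7 4 15 11 5 6 8) = [14, 1, 13, 16, 15, 6, 8, 4, 0, 9, 10, 5, 12, 3, 2, 11, 7]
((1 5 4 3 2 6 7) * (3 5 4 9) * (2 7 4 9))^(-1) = [0, 7, 5, 9, 6, 4, 2, 3, 8, 1] = (1 7 3 9)(2 5 4 6)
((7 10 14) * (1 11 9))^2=(1 9 11)(7 14 10)=[0, 9, 2, 3, 4, 5, 6, 14, 8, 11, 7, 1, 12, 13, 10]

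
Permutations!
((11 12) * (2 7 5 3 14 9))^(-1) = (2 9 14 3 5 7)(11 12) = [0, 1, 9, 5, 4, 7, 6, 2, 8, 14, 10, 12, 11, 13, 3]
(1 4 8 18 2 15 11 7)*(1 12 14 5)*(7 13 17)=[0, 4, 15, 3, 8, 1, 6, 12, 18, 9, 10, 13, 14, 17, 5, 11, 16, 7, 2]=(1 4 8 18 2 15 11 13 17 7 12 14 5)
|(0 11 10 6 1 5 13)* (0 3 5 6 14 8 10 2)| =|(0 11 2)(1 6)(3 5 13)(8 10 14)| =6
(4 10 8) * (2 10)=(2 10 8 4)=[0, 1, 10, 3, 2, 5, 6, 7, 4, 9, 8]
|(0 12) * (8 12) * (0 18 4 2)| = 6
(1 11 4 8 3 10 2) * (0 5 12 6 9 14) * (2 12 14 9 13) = (0 5 14)(1 11 4 8 3 10 12 6 13 2) = [5, 11, 1, 10, 8, 14, 13, 7, 3, 9, 12, 4, 6, 2, 0]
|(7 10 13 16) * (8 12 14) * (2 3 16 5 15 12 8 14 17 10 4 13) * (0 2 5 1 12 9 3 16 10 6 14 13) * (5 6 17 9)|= 40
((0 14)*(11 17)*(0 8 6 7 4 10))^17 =(0 6 10 8 4 14 7)(11 17) =[6, 1, 2, 3, 14, 5, 10, 0, 4, 9, 8, 17, 12, 13, 7, 15, 16, 11]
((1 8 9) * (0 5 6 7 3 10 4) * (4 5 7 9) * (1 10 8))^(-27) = (0 8 7 4 3)(5 6 9 10) = [8, 1, 2, 0, 3, 6, 9, 4, 7, 10, 5]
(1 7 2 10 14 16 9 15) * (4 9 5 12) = [0, 7, 10, 3, 9, 12, 6, 2, 8, 15, 14, 11, 4, 13, 16, 1, 5] = (1 7 2 10 14 16 5 12 4 9 15)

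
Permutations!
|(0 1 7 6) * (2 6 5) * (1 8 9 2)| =15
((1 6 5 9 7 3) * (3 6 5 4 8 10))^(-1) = [0, 3, 2, 10, 6, 1, 7, 9, 4, 5, 8] = (1 3 10 8 4 6 7 9 5)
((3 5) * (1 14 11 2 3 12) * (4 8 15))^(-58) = [0, 5, 14, 11, 15, 2, 6, 7, 4, 9, 10, 1, 3, 13, 12, 8] = (1 5 2 14 12 3 11)(4 15 8)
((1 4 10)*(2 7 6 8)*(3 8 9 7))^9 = (10) = [0, 1, 2, 3, 4, 5, 6, 7, 8, 9, 10]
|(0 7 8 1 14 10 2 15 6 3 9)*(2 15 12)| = 10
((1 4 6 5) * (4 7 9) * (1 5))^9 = (1 6 4 9 7) = [0, 6, 2, 3, 9, 5, 4, 1, 8, 7]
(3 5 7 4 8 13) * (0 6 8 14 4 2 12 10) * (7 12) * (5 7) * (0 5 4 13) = [6, 1, 4, 7, 14, 12, 8, 2, 0, 9, 5, 11, 10, 3, 13] = (0 6 8)(2 4 14 13 3 7)(5 12 10)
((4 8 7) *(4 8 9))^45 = (4 9)(7 8) = [0, 1, 2, 3, 9, 5, 6, 8, 7, 4]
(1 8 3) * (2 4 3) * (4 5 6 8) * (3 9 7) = (1 4 9 7 3)(2 5 6 8) = [0, 4, 5, 1, 9, 6, 8, 3, 2, 7]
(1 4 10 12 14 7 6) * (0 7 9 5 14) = (0 7 6 1 4 10 12)(5 14 9) = [7, 4, 2, 3, 10, 14, 1, 6, 8, 5, 12, 11, 0, 13, 9]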